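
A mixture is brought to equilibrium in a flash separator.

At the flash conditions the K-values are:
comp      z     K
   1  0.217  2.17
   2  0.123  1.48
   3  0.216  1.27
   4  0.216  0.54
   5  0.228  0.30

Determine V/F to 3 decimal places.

V/F = 0.246

Rachford–Rice: g(V/F) = Σ zᵢ(Kᵢ−1)/(1+V/F(Kᵢ−1)) = 0.
g(0) = ΣzᵢKᵢ − 1 = 0.112 and g(1) = 1 − Σzᵢ/Kᵢ = -0.513, so a root lies in (0, 1).
Newton–Raphson from V/F = 0.5:
  V/F = 0.500: g = -0.1154, g' = -0.490 → V/F = 0.265
  V/F = 0.265: g = -0.0084, g' = -0.437 → V/F = 0.246
Converged at V/F = 0.246.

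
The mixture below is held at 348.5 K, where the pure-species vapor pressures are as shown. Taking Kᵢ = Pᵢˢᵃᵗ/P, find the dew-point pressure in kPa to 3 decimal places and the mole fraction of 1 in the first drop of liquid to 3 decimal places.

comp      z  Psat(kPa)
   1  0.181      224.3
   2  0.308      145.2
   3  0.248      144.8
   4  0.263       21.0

At the dew point ψ → 1, so Σzᵢ/Kᵢ = 1 with Kᵢ = Pᵢˢᵃᵗ/P ⇒ 1/P = Σzᵢ/Pᵢˢᵃᵗ.
1/P = 0.181/224.3 + 0.308/145.2 + 0.248/144.8 + 0.263/21.0 = 0.017165 ⇒ P = 58.259 kPa
xᵢ = zᵢP/Pᵢˢᵃᵗ ⇒ x_1 = 0.181·58.259/224.3 = 0.047

Pdew = 58.259 kPa, x_1 = 0.047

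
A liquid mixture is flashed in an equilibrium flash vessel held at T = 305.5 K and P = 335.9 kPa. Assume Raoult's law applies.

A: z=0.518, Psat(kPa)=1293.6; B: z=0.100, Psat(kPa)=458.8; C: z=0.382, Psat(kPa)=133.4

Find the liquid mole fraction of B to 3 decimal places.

Raoult's law: Kᵢ = Pᵢˢᵃᵗ/P = Pᵢˢᵃᵗ/335.9.
  K_A = 1293.6/335.9 = 3.85115, K_B = 458.8/335.9 = 1.36588, K_C = 133.4/335.9 = 0.39714
Rachford–Rice: g(ψ) = Σ zᵢ(Kᵢ−1)/(1+ψ(Kᵢ−1)) = 0.
Check two-phase: ΣzᵢKᵢ = 2.283 > 1 and Σzᵢ/Kᵢ = 1.170 > 1, so g(0) = 1.283 > 0 and g(1) = -0.170 < 0.
Newton iteration, ψ⁰ = 0.46:
  ψ = 0.460: g = 0.3516, g' = -1.064 → ψ = 0.791
  ψ = 0.791: g = 0.0423, g' = -0.912 → ψ = 0.837
  ψ = 0.837: g = -0.0006, g' = -0.941 → ψ = 0.836
Converged at ψ = 0.836.
Compositions from xᵢ = zᵢ/(1+ψ(Kᵢ−1)), yᵢ = Kᵢxᵢ:
  A: x = 0.153, y = 0.589
  B: x = 0.077, y = 0.105
  C: x = 0.770, y = 0.306

x_B = 0.077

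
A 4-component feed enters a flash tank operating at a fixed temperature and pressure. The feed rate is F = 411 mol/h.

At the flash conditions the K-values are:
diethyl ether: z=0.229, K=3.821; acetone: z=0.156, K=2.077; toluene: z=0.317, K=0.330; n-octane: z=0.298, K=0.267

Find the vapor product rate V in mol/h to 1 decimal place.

Newton–Raphson from ψ = 0.5:
  ψ = 0.500: g = -0.2870, g' = -1.111 → ψ = 0.242
  ψ = 0.242: g = -0.0014, g' = -1.197 → ψ = 0.240
Converged at ψ = 0.240.
Then V = ψ·F = 0.2405·411 = 98.8 mol/h and L = F − V = 312.2 mol/h.

V = 98.8 mol/h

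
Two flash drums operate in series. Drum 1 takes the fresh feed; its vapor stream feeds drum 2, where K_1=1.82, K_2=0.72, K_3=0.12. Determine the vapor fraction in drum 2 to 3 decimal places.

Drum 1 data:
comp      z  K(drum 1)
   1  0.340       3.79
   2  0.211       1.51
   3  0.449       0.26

Drum 1:
Let ψ₁ = V/F and solve Σ zᵢ(Kᵢ−1)/(1+ψ₁(Kᵢ−1)) = 0.
Check two-phase: ΣzᵢKᵢ = 1.724 > 1 and Σzᵢ/Kᵢ = 1.956 > 1, so g(0) = 0.724 > 0 and g(1) = -0.956 < 0.
Newton–Raphson from ψ₁ = 0.56:
  ψ₁ = 0.560: g = -0.1135, g' = -1.153 → ψ₁ = 0.462
  ψ₁ = 0.462: g = -0.0029, g' = -1.109 → ψ₁ = 0.459
Converged at ψ₁ = 0.459.
Drum-1 compositions:
  1: x = 0.149, y = 0.565
  2: x = 0.171, y = 0.258
  3: x = 0.680, y = 0.177
Drum-2 feed = drum-1 vapor: z₂ = (0.5650, 0.2582, 0.1768).
Drum 2:
Rachford–Rice: g(ψ₂) = Σ zᵢ(Kᵢ−1)/(1+ψ₂(Kᵢ−1)) = 0.
Feasibility: ΣzᵢKᵢ = 1.235, Σzᵢ/Kᵢ = 2.142 — both > 1, two phases present.
Newton–Raphson from ψ₂ = 0.3:
  ψ₂ = 0.300: g = 0.0816, g' = -0.522 → ψ₂ = 0.456
  ψ₂ = 0.456: g = -0.0057, g' = -0.610 → ψ₂ = 0.447
Converged at ψ₂ = 0.447.
  1: x = 0.413, y = 0.753
  2: x = 0.295, y = 0.212
  3: x = 0.291, y = 0.035

V/F (drum 2) = 0.447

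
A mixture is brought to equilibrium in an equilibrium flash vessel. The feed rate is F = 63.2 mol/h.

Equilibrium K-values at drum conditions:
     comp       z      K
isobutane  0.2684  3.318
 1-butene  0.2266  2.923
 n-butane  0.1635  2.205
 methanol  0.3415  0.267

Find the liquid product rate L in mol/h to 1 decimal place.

Material balance + equilibrium reduce to Σ zᵢ(Kᵢ−1)/(1+β(Kᵢ−1)) = 0.
Check two-phase: ΣzᵢKᵢ = 2.0046 > 1 and Σzᵢ/Kᵢ = 1.5116 > 1, so g(0) = 1.0046 > 0 and g(1) = -0.5116 < 0.
Newton–Raphson from β = 0.47:
  β = 0.4700: g = 0.27054, g' = -1.0853 → β = 0.7193
  β = 0.7193: g = -0.00783, g' = -1.2393 → β = 0.7130
  β = 0.7130: g = -0.00004, g' = -1.2278 → β = 0.7129
Converged at β = 0.7129.
Then V = β·F = 0.7129·63.2 = 45.1 mol/h and L = F − V = 18.1 mol/h.

L = 18.1 mol/h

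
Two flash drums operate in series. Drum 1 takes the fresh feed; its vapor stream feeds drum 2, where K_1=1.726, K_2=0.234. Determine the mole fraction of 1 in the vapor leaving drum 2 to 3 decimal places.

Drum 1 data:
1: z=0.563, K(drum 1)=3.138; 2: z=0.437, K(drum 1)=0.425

y_1 (drum 2) = 0.886

Drum 1:
Binary case is linear: z₁(K₁−1)(1+ψ₁(K₂−1)) + z₂(K₂−1)(1+ψ₁(K₁−1)) = 0
⇒ ψ₁ = [z₁(K₁−1)+z₂(K₂−1)] / [−(K₁−1)(K₂−1)] = 0.9524/1.2293 = 0.775
Drum-1 compositions:
  1: x = 0.212, y = 0.665
  2: x = 0.788, y = 0.335
Drum-2 feed = drum-1 vapor: z₂ = (0.6651, 0.3349).
Drum 2:
Material balance + equilibrium reduce to Σ zᵢ(Kᵢ−1)/(1+ψ₂(Kᵢ−1)) = 0.
Feasibility: ΣzᵢKᵢ = 1.226, Σzᵢ/Kᵢ = 1.817 — both > 1, two phases present.
Binary case is linear: z₁(K₁−1)(1+ψ₂(K₂−1)) + z₂(K₂−1)(1+ψ₂(K₁−1)) = 0
⇒ ψ₂ = [z₁(K₁−1)+z₂(K₂−1)] / [−(K₁−1)(K₂−1)] = 0.2263/0.5561 = 0.407
  1: x = 0.513, y = 0.886
  2: x = 0.487, y = 0.114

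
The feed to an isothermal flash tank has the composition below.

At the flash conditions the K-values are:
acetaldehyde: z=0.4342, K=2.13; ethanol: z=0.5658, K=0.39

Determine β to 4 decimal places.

β = 0.2111

Let β = V/F and solve Σ zᵢ(Kᵢ−1)/(1+β(Kᵢ−1)) = 0.
g(0) = ΣzᵢKᵢ − 1 = 0.1455 and g(1) = 1 − Σzᵢ/Kᵢ = -0.6546, so a root lies in (0, 1).
Binary case is linear: z₁(K₁−1)(1+β(K₂−1)) + z₂(K₂−1)(1+β(K₁−1)) = 0
⇒ β = [z₁(K₁−1)+z₂(K₂−1)] / [−(K₁−1)(K₂−1)] = 0.14551/0.68930 = 0.2111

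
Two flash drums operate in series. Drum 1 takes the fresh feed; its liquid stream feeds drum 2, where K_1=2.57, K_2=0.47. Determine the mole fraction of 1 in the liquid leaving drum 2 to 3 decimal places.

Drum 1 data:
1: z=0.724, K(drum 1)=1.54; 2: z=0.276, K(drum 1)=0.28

x_1 (drum 2) = 0.252

Drum 1:
Let ψ₁ = V/F and solve Σ zᵢ(Kᵢ−1)/(1+ψ₁(Kᵢ−1)) = 0.
g(0) = ΣzᵢKᵢ − 1 = 0.192 and g(1) = 1 − Σzᵢ/Kᵢ = -0.456, so a root lies in (0, 1).
Binary case is linear: z₁(K₁−1)(1+ψ₁(K₂−1)) + z₂(K₂−1)(1+ψ₁(K₁−1)) = 0
⇒ ψ₁ = [z₁(K₁−1)+z₂(K₂−1)] / [−(K₁−1)(K₂−1)] = 0.1922/0.3888 = 0.494
Drum-1 compositions:
  1: x = 0.571, y = 0.880
  2: x = 0.429, y = 0.120
Drum-2 feed = drum-1 liquid: z₂ = (0.5714, 0.4286).
Drum 2:
Material balance + equilibrium reduce to Σ zᵢ(Kᵢ−1)/(1+ψ₂(Kᵢ−1)) = 0.
Check two-phase: ΣzᵢKᵢ = 1.670 > 1 and Σzᵢ/Kᵢ = 1.134 > 1, so g(0) = 0.670 > 0 and g(1) = -0.134 < 0.
Binary case is linear: z₁(K₁−1)(1+ψ₂(K₂−1)) + z₂(K₂−1)(1+ψ₂(K₁−1)) = 0
⇒ ψ₂ = [z₁(K₁−1)+z₂(K₂−1)] / [−(K₁−1)(K₂−1)] = 0.6700/0.8321 = 0.805
  1: x = 0.252, y = 0.649
  2: x = 0.748, y = 0.351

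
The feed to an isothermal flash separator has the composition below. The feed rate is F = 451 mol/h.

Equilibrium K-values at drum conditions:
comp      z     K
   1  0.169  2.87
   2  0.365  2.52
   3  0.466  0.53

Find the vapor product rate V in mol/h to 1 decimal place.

V = 382.8 mol/h

Material balance + equilibrium reduce to Σ zᵢ(Kᵢ−1)/(1+ψ(Kᵢ−1)) = 0.
Check two-phase: ΣzᵢKᵢ = 1.652 > 1 and Σzᵢ/Kᵢ = 1.083 > 1, so g(0) = 0.652 > 0 and g(1) = -0.083 < 0.
Iterate (Newton) starting at ψ = 0.43:
  ψ = 0.430: g = 0.2362, g' = -0.652 → ψ = 0.792
  ψ = 0.792: g = 0.0300, g' = -0.531 → ψ = 0.849
Converged at ψ = 0.849.
Then V = ψ·F = 0.8488·451 = 382.8 mol/h and L = F − V = 68.2 mol/h.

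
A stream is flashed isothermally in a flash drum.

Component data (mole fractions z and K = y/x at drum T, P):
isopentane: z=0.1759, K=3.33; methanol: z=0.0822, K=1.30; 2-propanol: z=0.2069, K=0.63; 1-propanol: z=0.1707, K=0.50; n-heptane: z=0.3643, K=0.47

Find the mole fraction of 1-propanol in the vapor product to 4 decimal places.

y_1-propanol = 0.0889

Iterate (Newton) starting at ψ = 0.38:
  ψ = 0.3800: g = -0.19670, g' = -0.5385 → ψ = 0.0147
  ψ = 0.0147: g = 0.06329, g' = -1.0760 → ψ = 0.0735
  ψ = 0.0735: g = 0.00584, g' = -0.8899 → ψ = 0.0801
Converged at ψ = 0.0801.
Compositions from xᵢ = zᵢ/(1+ψ(Kᵢ−1)), yᵢ = Kᵢxᵢ:
  isopentane: x = 0.1482, y = 0.4936
  methanol: x = 0.0803, y = 0.1044
  2-propanol: x = 0.2132, y = 0.1343
  1-propanol: x = 0.1778, y = 0.0889
  n-heptane: x = 0.3805, y = 0.1788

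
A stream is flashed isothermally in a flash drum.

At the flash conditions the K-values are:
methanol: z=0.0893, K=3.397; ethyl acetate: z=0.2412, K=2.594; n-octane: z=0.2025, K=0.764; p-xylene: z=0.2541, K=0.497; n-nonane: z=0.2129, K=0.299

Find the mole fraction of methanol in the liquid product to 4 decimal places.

x_methanol = 0.0526

Material balance + equilibrium reduce to Σ zᵢ(Kᵢ−1)/(1+ψ(Kᵢ−1)) = 0.
Feasibility: ΣzᵢKᵢ = 1.2737, Σzᵢ/Kᵢ = 1.6076 — both > 1, two phases present.
Iterate (Newton) starting at ψ = 0.5:
  ψ = 0.5000: g = -0.14341, g' = -0.6732 → ψ = 0.2870
  ψ = 0.2870: g = 0.00316, g' = -0.7334 → ψ = 0.2913
Converged at ψ = 0.2913.
Compositions from xᵢ = zᵢ/(1+ψ(Kᵢ−1)), yᵢ = Kᵢxᵢ:
  methanol: x = 0.0526, y = 0.1786
  ethyl acetate: x = 0.1647, y = 0.4273
  n-octane: x = 0.2174, y = 0.1661
  p-xylene: x = 0.2977, y = 0.1480
  n-nonane: x = 0.2675, y = 0.0800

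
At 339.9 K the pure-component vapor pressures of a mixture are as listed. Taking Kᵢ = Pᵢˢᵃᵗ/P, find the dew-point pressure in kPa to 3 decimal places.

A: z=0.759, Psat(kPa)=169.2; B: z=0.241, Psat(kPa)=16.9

Pdew = 53.344 kPa

At the dew point ψ → 1, so Σzᵢ/Kᵢ = 1 with Kᵢ = Pᵢˢᵃᵗ/P ⇒ 1/P = Σzᵢ/Pᵢˢᵃᵗ.
1/P = 0.759/169.2 + 0.241/16.9 = 0.018746 ⇒ P = 53.344 kPa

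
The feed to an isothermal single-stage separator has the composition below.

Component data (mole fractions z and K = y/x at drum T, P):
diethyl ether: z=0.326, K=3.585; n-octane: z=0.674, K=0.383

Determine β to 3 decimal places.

β = 0.268

Material balance + equilibrium reduce to Σ zᵢ(Kᵢ−1)/(1+β(Kᵢ−1)) = 0.
Feasibility: ΣzᵢKᵢ = 1.427, Σzᵢ/Kᵢ = 1.851 — both > 1, two phases present.
Newton–Raphson from β = 0.5:
  β = 0.500: g = -0.2338, g' = -0.951 → β = 0.254
  β = 0.254: g = 0.0153, g' = -1.154 → β = 0.267
  β = 0.267: g = 0.0002, g' = -1.129 → β = 0.268
Converged at β = 0.268.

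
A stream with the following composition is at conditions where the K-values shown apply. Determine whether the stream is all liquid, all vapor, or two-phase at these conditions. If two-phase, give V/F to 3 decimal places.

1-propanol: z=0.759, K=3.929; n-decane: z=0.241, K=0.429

ΣzᵢKᵢ = 3.085; Σzᵢ/Kᵢ = 0.755.
Since Σzᵢ/Kᵢ < 1 the mixture is above its dew point — single vapor phase.

all vapor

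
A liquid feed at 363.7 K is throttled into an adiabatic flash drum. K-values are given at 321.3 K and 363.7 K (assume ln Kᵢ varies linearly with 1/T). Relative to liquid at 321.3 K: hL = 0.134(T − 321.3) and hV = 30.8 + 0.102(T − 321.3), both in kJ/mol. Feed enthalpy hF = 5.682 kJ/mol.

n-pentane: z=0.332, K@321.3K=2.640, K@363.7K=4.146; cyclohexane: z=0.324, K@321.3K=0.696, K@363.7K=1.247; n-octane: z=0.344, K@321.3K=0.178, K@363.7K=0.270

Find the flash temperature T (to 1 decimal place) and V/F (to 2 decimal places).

Adiabatic flash: solve Rachford–Rice at each trial T, then check hF = ψ·hV(T) + (1−ψ)·hL(T).
  T = 321.3 K: K = (2.640, 0.696, 0.178), RR gives ψ = 0.162, H_out = 5.003 kJ/mol
  T = 363.7 K: K = (4.146, 1.247, 0.270), RR gives ψ = 0.584, H_out = 22.886 kJ/mol
  T = 342.5 K: K = (3.355, 0.949, 0.222), RR gives ψ = 0.397, H_out = 14.795 kJ/mol
  T = 331.9 K: K = (2.987, 0.817, 0.200), RR gives ψ = 0.287, H_out = 10.161 kJ/mol
  T = 326.6 K: K = (2.811, 0.755, 0.189), RR gives ψ = 0.227, H_out = 7.660 kJ/mol
  T = 324.0 K: K = (2.727, 0.726, 0.183), RR gives ψ = 0.196, H_out = 6.378 kJ/mol
  T = 322.6 K: K = (2.682, 0.710, 0.181), RR gives ψ = 0.179, H_out = 5.671 kJ/mol
Linear interpolation between T = 322.6 (H_out = 5.671) and T = 324.0 (H_out = 6.378) on hF = 5.682 gives T ≈ 322.6 K, at which ψ = 0.18.

T = 322.6 K, V/F = 0.18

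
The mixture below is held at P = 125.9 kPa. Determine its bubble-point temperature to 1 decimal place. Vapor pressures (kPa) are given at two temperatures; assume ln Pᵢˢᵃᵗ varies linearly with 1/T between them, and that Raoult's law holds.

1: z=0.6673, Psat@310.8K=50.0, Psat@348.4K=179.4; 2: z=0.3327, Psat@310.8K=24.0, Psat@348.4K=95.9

Bubble-point temperature: ΣzᵢPᵢˢᵃᵗ(T) = P. Interpolate ln Pᵢˢᵃᵗ = aᵢ + bᵢ/T.
  T = 310.8 K: ΣzᵢPᵢˢᵃᵗ = 41.35 kPa
  T = 348.4 K: ΣzᵢPᵢˢᵃᵗ = 151.62 kPa
  T = 329.6 K: ΣzᵢPᵢˢᵃᵗ = 82.15 kPa
  T = 339.0 K: ΣzᵢPᵢˢᵃᵗ = 112.55 kPa
  T = 343.7 K: ΣzᵢPᵢˢᵃᵗ = 130.90 kPa
  T = 341.4 K: ΣzᵢPᵢˢᵃᵗ = 121.64 kPa
Interpolating between 341.4 K and 343.7 K gives T ≈ 342.5 K.

T = 342.5 K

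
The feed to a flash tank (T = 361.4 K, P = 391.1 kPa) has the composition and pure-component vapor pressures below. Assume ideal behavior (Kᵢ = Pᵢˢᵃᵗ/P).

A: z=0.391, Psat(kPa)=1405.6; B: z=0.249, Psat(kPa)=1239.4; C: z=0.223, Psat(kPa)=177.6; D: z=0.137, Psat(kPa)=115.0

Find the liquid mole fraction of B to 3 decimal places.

Raoult's law: Kᵢ = Pᵢˢᵃᵗ/P = Pᵢˢᵃᵗ/391.1.
  K_A = 1405.6/391.1 = 3.59397, K_B = 1239.4/391.1 = 3.16901, K_C = 177.6/391.1 = 0.45410, K_D = 115.0/391.1 = 0.29404
Rachford–Rice: g(ψ) = Σ zᵢ(Kᵢ−1)/(1+ψ(Kᵢ−1)) = 0.
Feasibility: ΣzᵢKᵢ = 2.336, Σzᵢ/Kᵢ = 1.144 — both > 1, two phases present.
Newton iteration, ψ⁰ = 0.5:
  ψ = 0.500: g = 0.3837, g' = -1.057 → ψ = 0.863
  ψ = 0.863: g = 0.0235, g' = -1.078 → ψ = 0.885
Converged at ψ = 0.885.
Compositions from xᵢ = zᵢ/(1+ψ(Kᵢ−1)), yᵢ = Kᵢxᵢ:
  A: x = 0.119, y = 0.427
  B: x = 0.085, y = 0.270
  C: x = 0.431, y = 0.196
  D: x = 0.365, y = 0.107

x_B = 0.085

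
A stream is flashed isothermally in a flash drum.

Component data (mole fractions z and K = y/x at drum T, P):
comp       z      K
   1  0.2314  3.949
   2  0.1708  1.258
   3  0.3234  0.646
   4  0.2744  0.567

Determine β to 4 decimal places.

β = 0.5516

Material balance + equilibrium reduce to Σ zᵢ(Kᵢ−1)/(1+β(Kᵢ−1)) = 0.
g(0) = ΣzᵢKᵢ − 1 = 0.4932 and g(1) = 1 − Σzᵢ/Kᵢ = -0.1789, so a root lies in (0, 1).
Newton iteration, β⁰ = 0.5:
  β = 0.5000: g = 0.02405, g' = -0.4812 → β = 0.5500
  β = 0.5500: g = 0.00074, g' = -0.4526 → β = 0.5516
Converged at β = 0.5516.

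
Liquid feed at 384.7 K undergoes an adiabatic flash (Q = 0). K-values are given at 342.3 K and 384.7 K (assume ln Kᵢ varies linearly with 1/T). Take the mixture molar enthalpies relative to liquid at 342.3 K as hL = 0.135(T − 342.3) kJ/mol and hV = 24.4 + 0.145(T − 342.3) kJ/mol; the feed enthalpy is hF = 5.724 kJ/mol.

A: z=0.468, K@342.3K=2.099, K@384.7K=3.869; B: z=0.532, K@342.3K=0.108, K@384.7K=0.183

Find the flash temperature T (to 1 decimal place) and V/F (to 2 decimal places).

T = 352.9 K, V/F = 0.18

Adiabatic flash: solve Rachford–Rice at each trial T, then check hF = ψ·hV(T) + (1−ψ)·hL(T).
  T = 342.3 K: K = (2.099, 0.108), RR gives ψ = 0.041, H_out = 0.990 kJ/mol
  T = 384.7 K: K = (3.869, 0.183), RR gives ψ = 0.387, H_out = 15.341 kJ/mol
  T = 363.5 K: K = (2.901, 0.143), RR gives ψ = 0.266, H_out = 9.411 kJ/mol
  T = 352.9 K: K = (2.480, 0.125), RR gives ψ = 0.175, H_out = 5.723 kJ/mol
  T = 358.2 K: K = (2.685, 0.134), RR gives ψ = 0.224, H_out = 7.659 kJ/mol
  T = 355.5 K: K = (2.579, 0.129), RR gives ψ = 0.200, H_out = 6.699 kJ/mol
  T = 354.2 K: K = (2.529, 0.127), RR gives ψ = 0.188, H_out = 6.218 kJ/mol
Linear interpolation between T = 352.9 (H_out = 5.723) and T = 354.2 (H_out = 6.218) on hF = 5.724 gives T ≈ 352.9 K, at which ψ = 0.18.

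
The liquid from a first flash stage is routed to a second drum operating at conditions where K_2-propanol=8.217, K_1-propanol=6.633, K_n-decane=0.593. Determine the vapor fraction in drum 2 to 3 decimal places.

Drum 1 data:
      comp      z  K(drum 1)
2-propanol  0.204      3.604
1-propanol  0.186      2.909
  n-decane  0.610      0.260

Drum 1:
Let ψ₁ = V/F and solve Σ zᵢ(Kᵢ−1)/(1+ψ₁(Kᵢ−1)) = 0.
g(0) = ΣzᵢKᵢ − 1 = 0.435 and g(1) = 1 − Σzᵢ/Kᵢ = -1.467, so a root lies in (0, 1).
Newton iteration, ψ₁⁰ = 0.31:
  ψ₁ = 0.310: g = -0.0688, g' = -1.254 → ψ₁ = 0.255
  ψ₁ = 0.255: g = 0.0015, g' = -1.314 → ψ₁ = 0.256
Converged at ψ₁ = 0.256.
Drum-1 compositions:
  2-propanol: x = 0.122, y = 0.441
  1-propanol: x = 0.125, y = 0.363
  n-decane: x = 0.753, y = 0.196
Drum-2 feed = drum-1 liquid: z₂ = (0.1224, 0.1249, 0.7527).
Drum 2:
Let ψ₂ = V/F and solve Σ zᵢ(Kᵢ−1)/(1+ψ₂(Kᵢ−1)) = 0.
Feasibility: ΣzᵢKᵢ = 2.280, Σzᵢ/Kᵢ = 1.303 — both > 1, two phases present.
Iterate (Newton) starting at ψ₂ = 0.54:
  ψ₂ = 0.540: g = -0.0383, g' = -0.713 → ψ₂ = 0.486
  ψ₂ = 0.486: g = 0.0020, g' = -0.791 → ψ₂ = 0.489
Converged at ψ₂ = 0.489.
  2-propanol: x = 0.027, y = 0.222
  1-propanol: x = 0.033, y = 0.221
  n-decane: x = 0.940, y = 0.557

V/F (drum 2) = 0.489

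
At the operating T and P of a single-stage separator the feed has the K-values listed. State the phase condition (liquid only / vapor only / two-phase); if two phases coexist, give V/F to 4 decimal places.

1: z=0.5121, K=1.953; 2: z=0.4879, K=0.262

ΣzᵢKᵢ = 1.1280; Σzᵢ/Kᵢ = 2.1244.
Both exceed 1, so a two-phase solution exists.
Let ψ = V/F and solve Σ zᵢ(Kᵢ−1)/(1+ψ(Kᵢ−1)) = 0.
Binary case is linear: z₁(K₁−1)(1+ψ(K₂−1)) + z₂(K₂−1)(1+ψ(K₁−1)) = 0
⇒ ψ = [z₁(K₁−1)+z₂(K₂−1)] / [−(K₁−1)(K₂−1)] = 0.12796/0.70331 = 0.1819

two-phase, V/F = 0.1819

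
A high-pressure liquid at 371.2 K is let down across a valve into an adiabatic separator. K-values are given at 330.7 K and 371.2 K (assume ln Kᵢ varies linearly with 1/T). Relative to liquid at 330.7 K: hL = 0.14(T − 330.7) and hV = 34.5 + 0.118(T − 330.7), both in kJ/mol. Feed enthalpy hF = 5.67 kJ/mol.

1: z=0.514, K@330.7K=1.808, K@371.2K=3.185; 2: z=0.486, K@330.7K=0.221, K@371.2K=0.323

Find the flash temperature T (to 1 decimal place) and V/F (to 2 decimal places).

T = 335.0 K, V/F = 0.15

Adiabatic flash: solve Rachford–Rice at each trial T, then check hF = ψ·hV(T) + (1−ψ)·hL(T).
  T = 330.7 K: K = (1.808, 0.221), RR gives ψ = 0.058, H_out = 2.013 kJ/mol
  T = 371.2 K: K = (3.185, 0.323), RR gives ψ = 0.537, H_out = 23.712 kJ/mol
  T = 350.9 K: K = (2.438, 0.270), RR gives ψ = 0.366, H_out = 15.293 kJ/mol
  T = 340.8 K: K = (2.109, 0.245), RR gives ψ = 0.242, H_out = 9.723 kJ/mol
  T = 335.8 K: K = (1.956, 0.233), RR gives ψ = 0.162, H_out = 6.282 kJ/mol
  T = 333.2 K: K = (1.880, 0.227), RR gives ψ = 0.112, H_out = 4.222 kJ/mol
  T = 334.5 K: K = (1.918, 0.230), RR gives ψ = 0.138, H_out = 5.279 kJ/mol
Linear interpolation between T = 334.5 (H_out = 5.279) and T = 335.8 (H_out = 6.282) on hF = 5.67 gives T ≈ 335.0 K, at which ψ = 0.15.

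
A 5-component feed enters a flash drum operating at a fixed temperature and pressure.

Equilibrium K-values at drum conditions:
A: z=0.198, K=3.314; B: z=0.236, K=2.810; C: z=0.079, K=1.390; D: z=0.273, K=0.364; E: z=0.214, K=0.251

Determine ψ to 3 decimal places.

Rachford–Rice: g(ψ) = Σ zᵢ(Kᵢ−1)/(1+ψ(Kᵢ−1)) = 0.
g(0) = ΣzᵢKᵢ − 1 = 0.582 and g(1) = 1 − Σzᵢ/Kᵢ = -0.803, so a root lies in (0, 1).
Iterate (Newton) starting at ψ = 0.5:
  ψ = 0.500: g = -0.0484, g' = -0.994 → ψ = 0.451
Converged at ψ = 0.451.

ψ = 0.451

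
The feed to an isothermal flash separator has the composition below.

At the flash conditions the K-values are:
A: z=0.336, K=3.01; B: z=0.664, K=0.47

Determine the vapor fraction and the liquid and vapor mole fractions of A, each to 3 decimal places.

Rachford–Rice: g(ψ) = Σ zᵢ(Kᵢ−1)/(1+ψ(Kᵢ−1)) = 0.
Check two-phase: ΣzᵢKᵢ = 1.323 > 1 and Σzᵢ/Kᵢ = 1.524 > 1, so g(0) = 0.323 > 0 and g(1) = -0.524 < 0.
Newton–Raphson from ψ = 0.5:
  ψ = 0.500: g = -0.1420, g' = -0.683 → ψ = 0.292
  ψ = 0.292: g = 0.0091, g' = -0.800 → ψ = 0.304
Converged at ψ = 0.304.
Compositions from xᵢ = zᵢ/(1+ψ(Kᵢ−1)), yᵢ = Kᵢxᵢ:
  A: x = 0.209, y = 0.628
  B: x = 0.791, y = 0.372

ψ = 0.304, x_A = 0.209, y_A = 0.628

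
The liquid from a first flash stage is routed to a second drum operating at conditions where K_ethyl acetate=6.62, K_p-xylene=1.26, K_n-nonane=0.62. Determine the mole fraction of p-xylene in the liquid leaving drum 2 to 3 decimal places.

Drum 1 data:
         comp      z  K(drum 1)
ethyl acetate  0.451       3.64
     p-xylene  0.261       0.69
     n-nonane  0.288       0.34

Drum 1:
Iterate (Newton) starting at ψ₁ = 0.5:
  ψ₁ = 0.500: g = 0.1338, g' = -0.899 → ψ₁ = 0.649
  ψ₁ = 0.649: g = 0.0051, g' = -0.850 → ψ₁ = 0.655
Converged at ψ₁ = 0.655.
Drum-1 compositions:
  ethyl acetate: x = 0.165, y = 0.602
  p-xylene: x = 0.327, y = 0.226
  n-nonane: x = 0.507, y = 0.172
Drum-2 feed = drum-1 liquid: z₂ = (0.1653, 0.3275, 0.5072).
Drum 2:
Let ψ₂ = V/F and solve Σ zᵢ(Kᵢ−1)/(1+ψ₂(Kᵢ−1)) = 0.
g(0) = ΣzᵢKᵢ − 1 = 0.821 and g(1) = 1 − Σzᵢ/Kᵢ = -0.103, so a root lies in (0, 1).
Newton iteration, ψ₂⁰ = 0.66:
  ψ₂ = 0.660: g = 0.0126, g' = -0.382 → ψ₂ = 0.693
  ψ₂ = 0.693: g = 0.0002, g' = -0.369 → ψ₂ = 0.694
Converged at ψ₂ = 0.694.
  ethyl acetate: x = 0.034, y = 0.223
  p-xylene: x = 0.277, y = 0.350
  n-nonane: x = 0.689, y = 0.427

x_p-xylene (drum 2) = 0.277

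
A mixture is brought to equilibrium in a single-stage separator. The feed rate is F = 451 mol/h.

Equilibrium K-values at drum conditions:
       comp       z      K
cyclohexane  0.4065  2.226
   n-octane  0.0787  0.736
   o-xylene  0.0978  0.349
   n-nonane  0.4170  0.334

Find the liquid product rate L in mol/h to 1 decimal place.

Let β = V/F and solve Σ zᵢ(Kᵢ−1)/(1+β(Kᵢ−1)) = 0.
Feasibility: ΣzᵢKᵢ = 1.1362, Σzᵢ/Kᵢ = 1.8183 — both > 1, two phases present.
Newton iteration, β⁰ = 0.65:
  β = 0.6500: g = -0.34783, g' = -0.8969 → β = 0.2622
  β = 0.2622: g = -0.05844, g' = -0.6880 → β = 0.1773
  β = 0.1773: g = 0.00073, g' = -0.7091 → β = 0.1783
Converged at β = 0.1783.
Then V = β·F = 0.1783·451 = 80.4 mol/h and L = F − V = 370.6 mol/h.

L = 370.6 mol/h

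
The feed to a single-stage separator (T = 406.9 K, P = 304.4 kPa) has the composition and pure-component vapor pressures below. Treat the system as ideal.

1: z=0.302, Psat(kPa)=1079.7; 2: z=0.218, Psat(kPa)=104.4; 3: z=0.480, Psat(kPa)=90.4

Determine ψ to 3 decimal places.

Raoult's law: Kᵢ = Pᵢˢᵃᵗ/P = Pᵢˢᵃᵗ/304.4.
  K_1 = 1079.7/304.4 = 3.54698, K_2 = 104.4/304.4 = 0.34297, K_3 = 90.4/304.4 = 0.29698
Newton iteration, ψ⁰ = 0.5:
  ψ = 0.500: g = -0.3953, g' = -1.152 → ψ = 0.157
  ψ = 0.157: g = 0.0108, g' = -1.417 → ψ = 0.164
Converged at ψ = 0.164.

ψ = 0.164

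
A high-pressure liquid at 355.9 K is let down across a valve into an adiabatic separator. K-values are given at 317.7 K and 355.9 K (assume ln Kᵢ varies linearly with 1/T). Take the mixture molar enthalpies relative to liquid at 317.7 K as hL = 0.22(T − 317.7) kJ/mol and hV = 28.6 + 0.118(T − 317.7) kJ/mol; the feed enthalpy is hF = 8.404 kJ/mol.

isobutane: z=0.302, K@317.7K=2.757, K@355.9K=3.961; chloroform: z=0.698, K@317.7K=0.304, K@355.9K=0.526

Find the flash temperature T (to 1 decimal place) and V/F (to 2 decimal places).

T = 333.6 K, V/F = 0.18

Adiabatic flash: solve Rachford–Rice at each trial T, then check hF = ψ·hV(T) + (1−ψ)·hL(T).
  T = 317.7 K: K = (2.757, 0.304), RR gives ψ = 0.037, H_out = 1.048 kJ/mol
  T = 355.9 K: K = (3.961, 0.526), RR gives ψ = 0.401, H_out = 18.320 kJ/mol
  T = 336.8 K: K = (3.339, 0.406), RR gives ψ = 0.210, H_out = 9.801 kJ/mol
  T = 327.2 K: K = (3.041, 0.353), RR gives ψ = 0.124, H_out = 5.530 kJ/mol
  T = 332.0 K: K = (3.189, 0.379), RR gives ψ = 0.167, H_out = 7.685 kJ/mol
  T = 334.4 K: K = (3.263, 0.392), RR gives ψ = 0.189, H_out = 8.746 kJ/mol
Linear interpolation between T = 332.0 (H_out = 7.685) and T = 334.4 (H_out = 8.746) on hF = 8.404 gives T ≈ 333.6 K, at which ψ = 0.18.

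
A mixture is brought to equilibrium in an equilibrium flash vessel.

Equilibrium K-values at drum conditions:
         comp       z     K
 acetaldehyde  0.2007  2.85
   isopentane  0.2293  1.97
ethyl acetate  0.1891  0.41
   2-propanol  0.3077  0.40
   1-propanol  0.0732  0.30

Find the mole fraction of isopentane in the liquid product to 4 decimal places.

Rachford–Rice: g(β) = Σ zᵢ(Kᵢ−1)/(1+β(Kᵢ−1)) = 0.
Check two-phase: ΣzᵢKᵢ = 1.2463 > 1 and Σzᵢ/Kᵢ = 1.6613 > 1, so g(0) = 0.2463 > 0 and g(1) = -0.6613 < 0.
Iterate (Newton) starting at β = 0.5:
  β = 0.5000: g = -0.15817, g' = -0.7266 → β = 0.2823
  β = 0.2823: g = -0.00149, g' = -0.7404 → β = 0.2803
Converged at β = 0.2803.
Compositions from xᵢ = zᵢ/(1+β(Kᵢ−1)), yᵢ = Kᵢxᵢ:
  acetaldehyde: x = 0.1322, y = 0.3767
  isopentane: x = 0.1803, y = 0.3552
  ethyl acetate: x = 0.2266, y = 0.0929
  2-propanol: x = 0.3699, y = 0.1480
  1-propanol: x = 0.0911, y = 0.0273

x_isopentane = 0.1803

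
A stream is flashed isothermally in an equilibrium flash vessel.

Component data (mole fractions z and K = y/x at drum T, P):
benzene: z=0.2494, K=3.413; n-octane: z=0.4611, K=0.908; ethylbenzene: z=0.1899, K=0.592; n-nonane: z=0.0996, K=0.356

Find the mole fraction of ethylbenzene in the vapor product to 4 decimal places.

y_ethylbenzene = 0.1477

Material balance + equilibrium reduce to Σ zᵢ(Kᵢ−1)/(1+ψ(Kᵢ−1)) = 0.
Check two-phase: ΣzᵢKᵢ = 1.4178 > 1 and Σzᵢ/Kᵢ = 1.1814 > 1, so g(0) = 0.4178 > 0 and g(1) = -0.1814 < 0.
Newton–Raphson from ψ = 0.5:
  ψ = 0.5000: g = 0.03633, g' = -0.4423 → ψ = 0.5821
  ψ = 0.5821: g = 0.00121, g' = -0.4156 → ψ = 0.5851
Converged at ψ = 0.5851.
Compositions from xᵢ = zᵢ/(1+ψ(Kᵢ−1)), yᵢ = Kᵢxᵢ:
  benzene: x = 0.1034, y = 0.3529
  n-octane: x = 0.4873, y = 0.4425
  ethylbenzene: x = 0.2494, y = 0.1477
  n-nonane: x = 0.1598, y = 0.0569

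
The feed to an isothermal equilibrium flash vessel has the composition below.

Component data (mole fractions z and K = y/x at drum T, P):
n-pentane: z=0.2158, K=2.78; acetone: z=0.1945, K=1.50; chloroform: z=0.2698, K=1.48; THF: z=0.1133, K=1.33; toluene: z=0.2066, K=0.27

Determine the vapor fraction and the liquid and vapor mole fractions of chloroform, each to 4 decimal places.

ψ = 0.7857, x_chloroform = 0.1959, y_chloroform = 0.2899

Iterate (Newton) starting at ψ = 0.53:
  ψ = 0.5300: g = 0.16360, g' = -0.5528 → ψ = 0.8260
  ψ = 0.8260: g = -0.03341, g' = -0.8743 → ψ = 0.7878
  ψ = 0.7878: g = -0.00160, g' = -0.7937 → ψ = 0.7857
Converged at ψ = 0.7857.
Compositions from xᵢ = zᵢ/(1+ψ(Kᵢ−1)), yᵢ = Kᵢxᵢ:
  n-pentane: x = 0.0900, y = 0.2501
  acetone: x = 0.1396, y = 0.2095
  chloroform: x = 0.1959, y = 0.2899
  THF: x = 0.0900, y = 0.1197
  toluene: x = 0.4845, y = 0.1308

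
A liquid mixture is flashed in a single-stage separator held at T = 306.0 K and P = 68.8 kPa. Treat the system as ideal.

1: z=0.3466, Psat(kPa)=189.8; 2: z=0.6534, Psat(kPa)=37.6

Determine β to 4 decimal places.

Raoult's law: Kᵢ = Pᵢˢᵃᵗ/P = Pᵢˢᵃᵗ/68.8.
  K_1 = 189.8/68.8 = 2.758721, K_2 = 37.6/68.8 = 0.546512
Material balance + equilibrium reduce to Σ zᵢ(Kᵢ−1)/(1+β(Kᵢ−1)) = 0.
Check two-phase: ΣzᵢKᵢ = 1.3133 > 1 and Σzᵢ/Kᵢ = 1.3212 > 1, so g(0) = 0.3133 > 0 and g(1) = -0.3212 < 0.
Newton–Raphson from β = 0.47:
  β = 0.4700: g = -0.04285, g' = -0.5383 → β = 0.3904
  β = 0.3904: g = 0.00137, g' = -0.5753 → β = 0.3928
Converged at β = 0.3928.

β = 0.3928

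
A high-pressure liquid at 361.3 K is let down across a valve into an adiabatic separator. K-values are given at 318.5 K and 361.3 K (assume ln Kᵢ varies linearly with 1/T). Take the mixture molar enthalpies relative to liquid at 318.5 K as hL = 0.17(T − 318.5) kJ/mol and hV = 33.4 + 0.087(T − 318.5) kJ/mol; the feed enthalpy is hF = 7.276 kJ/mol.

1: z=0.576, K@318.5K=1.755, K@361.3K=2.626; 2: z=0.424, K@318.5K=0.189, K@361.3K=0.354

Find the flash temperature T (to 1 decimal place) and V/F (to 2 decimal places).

Adiabatic flash: solve Rachford–Rice at each trial T, then check hF = ψ·hV(T) + (1−ψ)·hL(T).
  T = 318.5 K: K = (1.755, 0.189), RR gives ψ = 0.149, H_out = 4.965 kJ/mol
  T = 361.3 K: K = (2.626, 0.354), RR gives ψ = 0.631, H_out = 26.106 kJ/mol
  T = 339.9 K: K = (2.174, 0.264), RR gives ψ = 0.421, H_out = 16.962 kJ/mol
  T = 329.2 K: K = (1.960, 0.225), RR gives ψ = 0.301, H_out = 11.611 kJ/mol
  T = 323.9 K: K = (1.857, 0.206), RR gives ψ = 0.231, H_out = 8.541 kJ/mol
  T = 321.2 K: K = (1.806, 0.198), RR gives ψ = 0.192, H_out = 6.820 kJ/mol
  T = 322.5 K: K = (1.831, 0.202), RR gives ψ = 0.211, H_out = 7.664 kJ/mol
Linear interpolation between T = 321.2 (H_out = 6.820) and T = 322.5 (H_out = 7.664) on hF = 7.276 gives T ≈ 321.9 K, at which ψ = 0.20.

T = 321.9 K, V/F = 0.20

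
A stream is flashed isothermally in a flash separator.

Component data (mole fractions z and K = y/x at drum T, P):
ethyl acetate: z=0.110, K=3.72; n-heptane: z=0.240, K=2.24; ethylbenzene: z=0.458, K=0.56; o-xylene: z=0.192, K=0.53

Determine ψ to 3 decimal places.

Let ψ = V/F and solve Σ zᵢ(Kᵢ−1)/(1+ψ(Kᵢ−1)) = 0.
g(0) = ΣzᵢKᵢ − 1 = 0.305 and g(1) = 1 − Σzᵢ/Kᵢ = -0.317, so a root lies in (0, 1).
Iterate (Newton) starting at ψ = 0.5:
  ψ = 0.500: g = -0.0658, g' = -0.505 → ψ = 0.370
  ψ = 0.370: g = 0.0034, g' = -0.564 → ψ = 0.376
Converged at ψ = 0.376.

ψ = 0.376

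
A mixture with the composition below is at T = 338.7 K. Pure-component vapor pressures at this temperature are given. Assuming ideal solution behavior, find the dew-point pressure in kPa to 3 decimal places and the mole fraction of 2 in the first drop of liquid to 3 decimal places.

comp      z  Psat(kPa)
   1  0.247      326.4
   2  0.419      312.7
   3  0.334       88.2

At the dew point ψ → 1, so Σzᵢ/Kᵢ = 1 with Kᵢ = Pᵢˢᵃᵗ/P ⇒ 1/P = Σzᵢ/Pᵢˢᵃᵗ.
1/P = 0.247/326.4 + 0.419/312.7 + 0.334/88.2 = 0.005884 ⇒ P = 169.966 kPa
xᵢ = zᵢP/Pᵢˢᵃᵗ ⇒ x_2 = 0.419·169.966/312.7 = 0.228

Pdew = 169.966 kPa, x_2 = 0.228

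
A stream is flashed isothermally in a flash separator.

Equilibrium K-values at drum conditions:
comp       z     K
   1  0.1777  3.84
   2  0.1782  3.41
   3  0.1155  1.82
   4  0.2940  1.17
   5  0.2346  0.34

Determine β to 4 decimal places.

β = 0.8929

Let β = V/F and solve Σ zᵢ(Kᵢ−1)/(1+β(Kᵢ−1)) = 0.
Check two-phase: ΣzᵢKᵢ = 1.9240 > 1 and Σzᵢ/Kᵢ = 1.1033 > 1, so g(0) = 0.9240 > 0 and g(1) = -0.1033 < 0.
Newton–Raphson from β = 0.69:
  β = 0.6900: g = 0.15270, g' = -0.6926 → β = 0.9105
  β = 0.9105: g = -0.01527, g' = -0.8864 → β = 0.8932
  β = 0.8932: g = -0.00025, g' = -0.8575 → β = 0.8929
Converged at β = 0.8929.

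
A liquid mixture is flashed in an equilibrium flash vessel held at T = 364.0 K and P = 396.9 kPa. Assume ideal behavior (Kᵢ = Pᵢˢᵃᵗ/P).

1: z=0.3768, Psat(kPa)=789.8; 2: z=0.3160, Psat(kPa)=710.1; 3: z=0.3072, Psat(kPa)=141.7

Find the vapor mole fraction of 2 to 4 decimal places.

Raoult's law: Kᵢ = Pᵢˢᵃᵗ/P = Pᵢˢᵃᵗ/396.9.
  K_1 = 789.8/396.9 = 1.989922, K_2 = 710.1/396.9 = 1.789116, K_3 = 141.7/396.9 = 0.357017
Rachford–Rice: g(ψ) = Σ zᵢ(Kᵢ−1)/(1+ψ(Kᵢ−1)) = 0.
Feasibility: ΣzᵢKᵢ = 1.4248, Σzᵢ/Kᵢ = 1.2264 — both > 1, two phases present.
Newton iteration, ψ⁰ = 0.5:
  ψ = 0.5000: g = 0.13720, g' = -0.5423 → ψ = 0.7530
  ψ = 0.7530: g = -0.01281, g' = -0.6760 → ψ = 0.7341
  ψ = 0.7341: g = -0.00017, g' = -0.6583 → ψ = 0.7338
Converged at ψ = 0.7338.
Compositions from xᵢ = zᵢ/(1+ψ(Kᵢ−1)), yᵢ = Kᵢxᵢ:
  1: x = 0.2183, y = 0.4343
  2: x = 0.2001, y = 0.3580
  3: x = 0.5816, y = 0.2076

y_2 = 0.3580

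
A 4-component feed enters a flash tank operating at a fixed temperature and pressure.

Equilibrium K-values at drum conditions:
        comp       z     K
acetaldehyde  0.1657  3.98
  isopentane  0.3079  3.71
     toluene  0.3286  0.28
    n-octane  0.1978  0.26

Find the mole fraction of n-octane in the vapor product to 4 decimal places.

y_n-octane = 0.0782

Let ψ = V/F and solve Σ zᵢ(Kᵢ−1)/(1+ψ(Kᵢ−1)) = 0.
g(0) = ΣzᵢKᵢ − 1 = 0.9452 and g(1) = 1 − Σzᵢ/Kᵢ = -1.0590, so a root lies in (0, 1).
Newton–Raphson from ψ = 0.45:
  ψ = 0.4500: g = 0.01744, g' = -1.3438 → ψ = 0.4630
Converged at ψ = 0.4630.
Compositions from xᵢ = zᵢ/(1+ψ(Kᵢ−1)), yᵢ = Kᵢxᵢ:
  acetaldehyde: x = 0.0696, y = 0.2771
  isopentane: x = 0.1366, y = 0.5066
  toluene: x = 0.4929, y = 0.1380
  n-octane: x = 0.3009, y = 0.0782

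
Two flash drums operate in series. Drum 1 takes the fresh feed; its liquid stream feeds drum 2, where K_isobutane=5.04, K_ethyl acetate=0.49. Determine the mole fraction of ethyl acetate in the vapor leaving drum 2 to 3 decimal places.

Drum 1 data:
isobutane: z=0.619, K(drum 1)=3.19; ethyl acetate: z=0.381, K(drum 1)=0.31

Drum 1:
Let ψ₁ = V/F and solve Σ zᵢ(Kᵢ−1)/(1+ψ₁(Kᵢ−1)) = 0.
g(0) = ΣzᵢKᵢ − 1 = 1.093 and g(1) = 1 − Σzᵢ/Kᵢ = -0.423, so a root lies in (0, 1).
Binary case is linear: z₁(K₁−1)(1+ψ₁(K₂−1)) + z₂(K₂−1)(1+ψ₁(K₁−1)) = 0
⇒ ψ₁ = [z₁(K₁−1)+z₂(K₂−1)] / [−(K₁−1)(K₂−1)] = 1.0927/1.5111 = 0.723
Drum-1 compositions:
  isobutane: x = 0.240, y = 0.764
  ethyl acetate: x = 0.760, y = 0.236
Drum-2 feed = drum-1 liquid: z₂ = (0.2396, 0.7604).
Drum 2:
Binary case is linear: z₁(K₁−1)(1+ψ₂(K₂−1)) + z₂(K₂−1)(1+ψ₂(K₁−1)) = 0
⇒ ψ₂ = [z₁(K₁−1)+z₂(K₂−1)] / [−(K₁−1)(K₂−1)] = 0.5801/2.0604 = 0.282
  isobutane: x = 0.112, y = 0.565
  ethyl acetate: x = 0.888, y = 0.435

y_ethyl acetate (drum 2) = 0.435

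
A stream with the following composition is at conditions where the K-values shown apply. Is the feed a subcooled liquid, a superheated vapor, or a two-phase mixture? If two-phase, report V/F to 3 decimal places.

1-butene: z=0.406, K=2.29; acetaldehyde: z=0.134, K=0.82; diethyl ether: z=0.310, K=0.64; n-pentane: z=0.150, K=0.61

two-phase, V/F = 0.759

ΣzᵢKᵢ = 1.330; Σzᵢ/Kᵢ = 1.071.
Both exceed 1, so a two-phase solution exists.
Material balance + equilibrium reduce to Σ zᵢ(Kᵢ−1)/(1+ψ(Kᵢ−1)) = 0.
Iterate (Newton) starting at ψ = 0.63:
  ψ = 0.630: g = 0.0398, g' = -0.318 → ψ = 0.755
  ψ = 0.755: g = 0.0012, g' = -0.301 → ψ = 0.759
Converged at ψ = 0.759.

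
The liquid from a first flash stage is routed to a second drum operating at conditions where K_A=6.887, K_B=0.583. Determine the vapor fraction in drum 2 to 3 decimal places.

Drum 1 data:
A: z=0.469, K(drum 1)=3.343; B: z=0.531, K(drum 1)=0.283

V/F (drum 2) = 0.432

Drum 1:
Material balance + equilibrium reduce to Σ zᵢ(Kᵢ−1)/(1+ψ₁(Kᵢ−1)) = 0.
g(0) = ΣzᵢKᵢ − 1 = 0.718 and g(1) = 1 − Σzᵢ/Kᵢ = -1.017, so a root lies in (0, 1).
Binary case is linear: z₁(K₁−1)(1+ψ₁(K₂−1)) + z₂(K₂−1)(1+ψ₁(K₁−1)) = 0
⇒ ψ₁ = [z₁(K₁−1)+z₂(K₂−1)] / [−(K₁−1)(K₂−1)] = 0.7181/1.6799 = 0.427
Drum-1 compositions:
  A: x = 0.234, y = 0.783
  B: x = 0.766, y = 0.217
Drum-2 feed = drum-1 liquid: z₂ = (0.2343, 0.7657).
Drum 2:
Let ψ₂ = V/F and solve Σ zᵢ(Kᵢ−1)/(1+ψ₂(Kᵢ−1)) = 0.
Check two-phase: ΣzᵢKᵢ = 2.060 > 1 and Σzᵢ/Kᵢ = 1.347 > 1, so g(0) = 1.060 > 0 and g(1) = -0.347 < 0.
Binary case is linear: z₁(K₁−1)(1+ψ₂(K₂−1)) + z₂(K₂−1)(1+ψ₂(K₁−1)) = 0
⇒ ψ₂ = [z₁(K₁−1)+z₂(K₂−1)] / [−(K₁−1)(K₂−1)] = 1.0601/2.4549 = 0.432
  A: x = 0.066, y = 0.456
  B: x = 0.934, y = 0.544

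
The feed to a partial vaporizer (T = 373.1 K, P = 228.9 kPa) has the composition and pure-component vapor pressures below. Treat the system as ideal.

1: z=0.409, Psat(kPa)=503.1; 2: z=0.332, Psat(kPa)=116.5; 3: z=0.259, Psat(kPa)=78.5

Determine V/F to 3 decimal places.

Raoult's law: Kᵢ = Pᵢˢᵃᵗ/P = Pᵢˢᵃᵗ/228.9.
  K_1 = 503.1/228.9 = 2.19790, K_2 = 116.5/228.9 = 0.50896, K_3 = 78.5/228.9 = 0.34294
Material balance + equilibrium reduce to Σ zᵢ(Kᵢ−1)/(1+V/F(Kᵢ−1)) = 0.
Check two-phase: ΣzᵢKᵢ = 1.157 > 1 and Σzᵢ/Kᵢ = 1.594 > 1, so g(0) = 0.157 > 0 and g(1) = -0.594 < 0.
Iterate (Newton) starting at V/F = 0.45:
  V/F = 0.450: g = -0.1325, g' = -0.605 → V/F = 0.231
  V/F = 0.231: g = -0.0007, g' = -0.617 → V/F = 0.230
Converged at V/F = 0.230.

V/F = 0.230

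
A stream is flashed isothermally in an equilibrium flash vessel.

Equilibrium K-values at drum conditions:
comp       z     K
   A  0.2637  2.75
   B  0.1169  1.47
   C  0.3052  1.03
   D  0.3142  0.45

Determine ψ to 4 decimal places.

ψ = 0.6453

Let ψ = V/F and solve Σ zᵢ(Kᵢ−1)/(1+ψ(Kᵢ−1)) = 0.
Feasibility: ΣzᵢKᵢ = 1.3528, Σzᵢ/Kᵢ = 1.1699 — both > 1, two phases present.
Iterate (Newton) starting at ψ = 0.35:
  ψ = 0.3500: g = 0.12842, g' = -0.4757 → ψ = 0.6200
  ψ = 0.6200: g = 0.01064, g' = -0.4204 → ψ = 0.6453
Converged at ψ = 0.6453.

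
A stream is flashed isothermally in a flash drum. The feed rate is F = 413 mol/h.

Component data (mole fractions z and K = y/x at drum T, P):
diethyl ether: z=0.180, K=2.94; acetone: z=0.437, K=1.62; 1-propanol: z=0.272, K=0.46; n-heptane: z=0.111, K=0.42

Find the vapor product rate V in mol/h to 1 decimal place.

Material balance + equilibrium reduce to Σ zᵢ(Kᵢ−1)/(1+ψ(Kᵢ−1)) = 0.
Feasibility: ΣzᵢKᵢ = 1.409, Σzᵢ/Kᵢ = 1.187 — both > 1, two phases present.
Newton iteration, ψ⁰ = 0.45:
  ψ = 0.450: g = 0.1171, g' = -0.503 → ψ = 0.683
  ψ = 0.683: g = 0.0012, g' = -0.510 → ψ = 0.685
Converged at ψ = 0.685.
Then V = ψ·F = 0.6854·413 = 283.1 mol/h and L = F − V = 129.9 mol/h.

V = 283.1 mol/h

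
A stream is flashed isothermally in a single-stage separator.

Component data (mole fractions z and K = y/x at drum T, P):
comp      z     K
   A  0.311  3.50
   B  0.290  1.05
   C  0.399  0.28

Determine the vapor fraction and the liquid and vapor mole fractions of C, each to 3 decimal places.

Newton–Raphson from ψ = 0.39:
  ψ = 0.390: g = 0.0084, g' = -0.899 → ψ = 0.399
Converged at ψ = 0.399.
Compositions from xᵢ = zᵢ/(1+ψ(Kᵢ−1)), yᵢ = Kᵢxᵢ:
  A: x = 0.156, y = 0.545
  B: x = 0.284, y = 0.299
  C: x = 0.560, y = 0.157

ψ = 0.399, x_C = 0.560, y_C = 0.157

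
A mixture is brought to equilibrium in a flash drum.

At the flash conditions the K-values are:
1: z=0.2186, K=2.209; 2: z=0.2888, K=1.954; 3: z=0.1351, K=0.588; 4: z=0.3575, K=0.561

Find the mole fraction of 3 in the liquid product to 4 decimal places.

x_3 = 0.1909

Newton iteration, ψ⁰ = 0.55:
  ψ = 0.5500: g = 0.06057, g' = -0.3864 → ψ = 0.7068
  ψ = 0.7068: g = 0.00101, g' = -0.3771 → ψ = 0.7094
Converged at ψ = 0.7094.
Compositions from xᵢ = zᵢ/(1+ψ(Kᵢ−1)), yᵢ = Kᵢxᵢ:
  1: x = 0.1177, y = 0.2599
  2: x = 0.1722, y = 0.3365
  3: x = 0.1909, y = 0.1122
  4: x = 0.5192, y = 0.2913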